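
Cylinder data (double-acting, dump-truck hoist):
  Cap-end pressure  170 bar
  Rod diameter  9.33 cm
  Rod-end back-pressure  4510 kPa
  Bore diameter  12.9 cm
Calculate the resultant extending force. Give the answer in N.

Cap-side area A_cap = π/4 × (12.9 cm)² = 130.7 cm^2
Rod-side annular area A_ann = π/4 × (12.9² − 9.33²) = 62.33 cm^2
Net thrust = P_cap·A_cap − P_rod·A_ann = 2.222e5 N − 28110 N

F ≈ 1.94e5 N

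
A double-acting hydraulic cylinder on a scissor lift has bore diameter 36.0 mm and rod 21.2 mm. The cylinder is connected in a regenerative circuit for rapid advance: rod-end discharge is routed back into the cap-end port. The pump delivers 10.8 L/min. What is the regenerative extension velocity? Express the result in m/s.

v ≈ 0.510 m/s

In regeneration the rod-end outflow joins the pump flow into the cap end, so the net volume the pump must supply per unit advance equals the rod cross-section area.
Rod cross-section A_rod = π/4 × (21.2 mm)² = 353.0 mm^2
v = Q_pump / A_rod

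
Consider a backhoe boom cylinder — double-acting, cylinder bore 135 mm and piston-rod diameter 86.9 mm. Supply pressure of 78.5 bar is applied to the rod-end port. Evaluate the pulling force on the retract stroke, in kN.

Rod-side annular area A_ann = π/4 × (135² − 86.9²) = 8383 mm^2
On retraction the pressure acts on the annular area (bore minus rod).
F = P × A_ann

F ≈ 65.8 kN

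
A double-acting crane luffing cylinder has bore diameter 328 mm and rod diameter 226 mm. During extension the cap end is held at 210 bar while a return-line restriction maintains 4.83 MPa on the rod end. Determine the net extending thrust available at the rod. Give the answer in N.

F ≈ 1.56e6 N

Cap-side area A_cap = π/4 × (328 mm)² = 84500 mm^2
Rod-side annular area A_ann = π/4 × (328² − 226²) = 44380 mm^2
Net thrust = P_cap·A_cap − P_rod·A_ann = 1.774e6 N − 2.144e5 N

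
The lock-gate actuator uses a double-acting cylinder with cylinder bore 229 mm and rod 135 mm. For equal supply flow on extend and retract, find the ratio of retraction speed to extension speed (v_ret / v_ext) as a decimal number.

v_ret/v_ext ≈ 1.53

Cap-side area A_cap = π/4 × (229 mm)² = 41190 mm^2
Rod-side annular area A_ann = π/4 × (229² − 135²) = 26870 mm^2
For equal Q, v ∝ 1/A, so v_ret/v_ext = A_cap/A_ann.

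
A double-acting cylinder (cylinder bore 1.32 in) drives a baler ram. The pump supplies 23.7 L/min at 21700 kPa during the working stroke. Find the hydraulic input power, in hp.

W ≈ 11.5 hp

Hydraulic power = P × Q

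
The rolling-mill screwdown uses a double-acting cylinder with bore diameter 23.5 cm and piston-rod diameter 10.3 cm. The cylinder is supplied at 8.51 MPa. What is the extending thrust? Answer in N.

Cap-side area A_cap = π/4 × (23.5 cm)² = 433.7 cm^2
F = P × A_cap = 8.51 MPa × A_cap

F ≈ 3.69e5 N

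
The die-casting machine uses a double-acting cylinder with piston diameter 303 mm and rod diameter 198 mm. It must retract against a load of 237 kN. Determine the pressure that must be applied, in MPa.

P ≈ 5.74 MPa

Rod-side annular area A_ann = π/4 × (303² − 198²) = 41320 mm^2
Retraction: pressure acts on the annular area.
P = F / A = 237 kN / A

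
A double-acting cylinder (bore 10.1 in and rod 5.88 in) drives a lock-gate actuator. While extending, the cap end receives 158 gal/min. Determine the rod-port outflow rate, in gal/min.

Q_out ≈ 104 gal/min

Cap-side area A_cap = π/4 × (10.1 in)² = 80.12 in^2
Rod-side annular area A_ann = π/4 × (10.1² − 5.88²) = 52.96 in^2
Piston speed v = Q_in/A_cap; rod-end outflow Q_out = v × A_ann = Q_in × A_ann/A_cap.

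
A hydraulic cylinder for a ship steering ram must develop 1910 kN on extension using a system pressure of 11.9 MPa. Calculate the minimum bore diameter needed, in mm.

D ≈ 452 mm

Extension force acts on the full piston face: F = P × (π/4)D².
D = √(4F / (πP)) = √(4 × 1910 kN / (π × 11.9 MPa))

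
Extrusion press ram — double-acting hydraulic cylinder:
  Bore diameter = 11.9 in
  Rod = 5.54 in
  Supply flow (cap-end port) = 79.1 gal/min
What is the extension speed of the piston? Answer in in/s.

v ≈ 2.74 in/s

Cap-side area A_cap = π/4 × (11.9 in)² = 111.2 in^2
v = Q / A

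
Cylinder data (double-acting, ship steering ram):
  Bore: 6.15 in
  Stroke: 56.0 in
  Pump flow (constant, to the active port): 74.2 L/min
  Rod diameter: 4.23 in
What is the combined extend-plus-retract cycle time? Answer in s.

t ≈ 33.7 s

Cap-side area A_cap = π/4 × (6.15 in)² = 29.71 in^2
Rod-side annular area A_ann = π/4 × (6.15² − 4.23²) = 15.65 in^2
t_ext = A_cap·L/Q = 22.04 s
t_ret = A_ann·L/Q = 11.62 s
t_cycle = t_ext + t_ret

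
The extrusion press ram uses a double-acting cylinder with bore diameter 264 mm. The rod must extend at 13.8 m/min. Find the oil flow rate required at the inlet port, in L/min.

Q ≈ 755 L/min

Cap-side area A_cap = π/4 × (264 mm)² = 54740 mm^2
Q = A × v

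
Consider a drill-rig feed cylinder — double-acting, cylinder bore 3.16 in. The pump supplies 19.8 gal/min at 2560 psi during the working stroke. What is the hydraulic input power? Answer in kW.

Hydraulic power = P × Q

W ≈ 22.0 kW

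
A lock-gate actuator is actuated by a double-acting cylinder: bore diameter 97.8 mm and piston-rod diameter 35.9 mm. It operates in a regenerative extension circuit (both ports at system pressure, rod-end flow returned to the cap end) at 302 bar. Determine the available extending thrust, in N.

F ≈ 30600 N

With equal pressure on both faces, forces on the annular region cancel; the net push is pressure × rod cross-section.
Rod cross-section A_rod = π/4 × (35.9 mm)² = 1012 mm^2
F = P × A_rod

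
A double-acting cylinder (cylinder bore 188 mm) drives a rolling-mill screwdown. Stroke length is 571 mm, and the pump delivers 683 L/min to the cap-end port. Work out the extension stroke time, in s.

t ≈ 1.39 s

Cap-side area A_cap = π/4 × (188 mm)² = 27760 mm^2
Swept volume V = A × L; t = V / Q = A·L / Q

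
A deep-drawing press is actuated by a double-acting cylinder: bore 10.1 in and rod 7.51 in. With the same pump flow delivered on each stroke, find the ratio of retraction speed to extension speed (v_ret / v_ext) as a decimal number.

v_ret/v_ext ≈ 2.24

Cap-side area A_cap = π/4 × (10.1 in)² = 80.12 in^2
Rod-side annular area A_ann = π/4 × (10.1² − 7.51²) = 35.82 in^2
For equal Q, v ∝ 1/A, so v_ret/v_ext = A_cap/A_ann.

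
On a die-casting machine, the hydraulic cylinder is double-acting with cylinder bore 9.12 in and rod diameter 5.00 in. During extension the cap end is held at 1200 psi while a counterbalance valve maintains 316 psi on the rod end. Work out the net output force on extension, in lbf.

F ≈ 64000 lbf

Cap-side area A_cap = π/4 × (9.12 in)² = 65.33 in^2
Rod-side annular area A_ann = π/4 × (9.12² − 5.00²) = 45.69 in^2
Net thrust = P_cap·A_cap − P_rod·A_ann = 78390 lbf − 14440 lbf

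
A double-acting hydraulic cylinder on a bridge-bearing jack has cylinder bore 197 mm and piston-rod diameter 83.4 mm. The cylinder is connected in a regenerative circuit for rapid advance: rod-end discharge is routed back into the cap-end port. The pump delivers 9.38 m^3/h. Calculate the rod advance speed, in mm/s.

v ≈ 477 mm/s

In regeneration the rod-end outflow joins the pump flow into the cap end, so the net volume the pump must supply per unit advance equals the rod cross-section area.
Rod cross-section A_rod = π/4 × (83.4 mm)² = 5463 mm^2
v = Q_pump / A_rod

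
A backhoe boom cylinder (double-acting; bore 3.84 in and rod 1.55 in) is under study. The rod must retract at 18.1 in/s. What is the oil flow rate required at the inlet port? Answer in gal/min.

Rod-side annular area A_ann = π/4 × (3.84² − 1.55²) = 9.694 in^2
Q = A × v

Q ≈ 45.6 gal/min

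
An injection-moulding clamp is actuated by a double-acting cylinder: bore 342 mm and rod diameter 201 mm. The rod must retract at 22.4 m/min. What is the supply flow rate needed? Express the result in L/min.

Q ≈ 1350 L/min

Rod-side annular area A_ann = π/4 × (342² − 201²) = 60130 mm^2
Q = A × v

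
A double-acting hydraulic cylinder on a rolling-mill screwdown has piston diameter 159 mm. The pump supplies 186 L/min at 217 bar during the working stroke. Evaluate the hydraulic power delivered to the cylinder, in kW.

Hydraulic power = P × Q

W ≈ 67.3 kW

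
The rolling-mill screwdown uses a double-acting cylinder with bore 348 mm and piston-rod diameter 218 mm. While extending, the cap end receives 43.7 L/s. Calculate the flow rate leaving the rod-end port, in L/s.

Q_out ≈ 26.6 L/s

Cap-side area A_cap = π/4 × (348 mm)² = 95110 mm^2
Rod-side annular area A_ann = π/4 × (348² − 218²) = 57790 mm^2
Piston speed v = Q_in/A_cap; rod-end outflow Q_out = v × A_ann = Q_in × A_ann/A_cap.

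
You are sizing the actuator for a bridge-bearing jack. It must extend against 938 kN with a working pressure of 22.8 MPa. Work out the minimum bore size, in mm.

D ≈ 229 mm

Extension force acts on the full piston face: F = P × (π/4)D².
D = √(4F / (πP)) = √(4 × 938 kN / (π × 22.8 MPa))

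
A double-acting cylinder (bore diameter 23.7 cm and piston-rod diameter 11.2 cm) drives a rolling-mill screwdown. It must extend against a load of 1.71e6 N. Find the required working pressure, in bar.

P ≈ 388 bar

Cap-side area A_cap = π/4 × (23.7 cm)² = 441.2 cm^2
P = F / A = 1.71e6 N / A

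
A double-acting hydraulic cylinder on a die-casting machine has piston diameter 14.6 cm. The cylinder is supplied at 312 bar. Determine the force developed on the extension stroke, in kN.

Cap-side area A_cap = π/4 × (14.6 cm)² = 167.4 cm^2
F = P × A_cap = 312 bar × A_cap

F ≈ 522 kN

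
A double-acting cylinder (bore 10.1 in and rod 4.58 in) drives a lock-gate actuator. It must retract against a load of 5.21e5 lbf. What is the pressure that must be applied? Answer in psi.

Rod-side annular area A_ann = π/4 × (10.1² − 4.58²) = 63.64 in^2
Retraction: pressure acts on the annular area.
P = F / A = 5.21e5 lbf / A

P ≈ 8190 psi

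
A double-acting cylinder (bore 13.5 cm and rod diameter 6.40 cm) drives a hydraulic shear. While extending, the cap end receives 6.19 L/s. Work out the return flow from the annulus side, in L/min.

Cap-side area A_cap = π/4 × (13.5 cm)² = 143.1 cm^2
Rod-side annular area A_ann = π/4 × (13.5² − 6.40²) = 111.0 cm^2
Piston speed v = Q_in/A_cap; rod-end outflow Q_out = v × A_ann = Q_in × A_ann/A_cap.

Q_out ≈ 288 L/min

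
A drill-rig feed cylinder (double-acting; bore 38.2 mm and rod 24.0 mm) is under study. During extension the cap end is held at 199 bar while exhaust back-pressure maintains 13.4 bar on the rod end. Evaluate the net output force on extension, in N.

Cap-side area A_cap = π/4 × (38.2 mm)² = 1146 mm^2
Rod-side annular area A_ann = π/4 × (38.2² − 24.0²) = 693.7 mm^2
Net thrust = P_cap·A_cap − P_rod·A_ann = 22810 N − 929.6 N

F ≈ 21900 N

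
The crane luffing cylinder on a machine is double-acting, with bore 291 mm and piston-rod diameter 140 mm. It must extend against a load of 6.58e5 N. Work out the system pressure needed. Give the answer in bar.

Cap-side area A_cap = π/4 × (291 mm)² = 66510 mm^2
P = F / A = 6.58e5 N / A

P ≈ 98.9 bar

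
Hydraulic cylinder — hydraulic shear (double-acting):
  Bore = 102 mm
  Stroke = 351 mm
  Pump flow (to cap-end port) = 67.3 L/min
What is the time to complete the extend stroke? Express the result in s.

t ≈ 2.56 s

Cap-side area A_cap = π/4 × (102 mm)² = 8171 mm^2
Swept volume V = A × L; t = V / Q = A·L / Q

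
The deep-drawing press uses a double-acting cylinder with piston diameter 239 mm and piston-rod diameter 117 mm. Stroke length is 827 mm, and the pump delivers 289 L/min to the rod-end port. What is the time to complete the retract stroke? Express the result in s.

t ≈ 5.86 s

Rod-side annular area A_ann = π/4 × (239² − 117²) = 34110 mm^2
Swept volume V = A × L; t = V / Q = A·L / Q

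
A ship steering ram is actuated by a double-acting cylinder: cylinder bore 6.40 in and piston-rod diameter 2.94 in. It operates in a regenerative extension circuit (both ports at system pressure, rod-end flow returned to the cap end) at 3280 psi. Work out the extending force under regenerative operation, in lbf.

F ≈ 22300 lbf

With equal pressure on both faces, forces on the annular region cancel; the net push is pressure × rod cross-section.
Rod cross-section A_rod = π/4 × (2.94 in)² = 6.789 in^2
F = P × A_rod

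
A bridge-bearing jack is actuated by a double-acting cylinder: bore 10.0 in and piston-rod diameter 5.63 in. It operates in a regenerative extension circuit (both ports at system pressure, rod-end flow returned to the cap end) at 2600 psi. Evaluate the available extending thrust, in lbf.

With equal pressure on both faces, forces on the annular region cancel; the net push is pressure × rod cross-section.
Rod cross-section A_rod = π/4 × (5.63 in)² = 24.89 in^2
F = P × A_rod

F ≈ 64700 lbf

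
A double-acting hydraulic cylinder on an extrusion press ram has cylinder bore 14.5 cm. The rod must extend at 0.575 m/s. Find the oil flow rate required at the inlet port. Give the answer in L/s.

Q ≈ 9.49 L/s

Cap-side area A_cap = π/4 × (14.5 cm)² = 165.1 cm^2
Q = A × v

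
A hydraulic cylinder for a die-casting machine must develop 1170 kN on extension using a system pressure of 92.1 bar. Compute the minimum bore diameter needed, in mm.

Extension force acts on the full piston face: F = P × (π/4)D².
D = √(4F / (πP)) = √(4 × 1170 kN / (π × 92.1 bar))

D ≈ 402 mm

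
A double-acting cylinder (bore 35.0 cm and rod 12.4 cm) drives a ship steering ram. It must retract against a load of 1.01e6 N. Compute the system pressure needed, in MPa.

Rod-side annular area A_ann = π/4 × (35.0² − 12.4²) = 841.3 cm^2
Retraction: pressure acts on the annular area.
P = F / A = 1.01e6 N / A

P ≈ 12.0 MPa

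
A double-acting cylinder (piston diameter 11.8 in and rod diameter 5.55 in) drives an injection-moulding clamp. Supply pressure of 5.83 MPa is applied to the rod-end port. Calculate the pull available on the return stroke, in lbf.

Rod-side annular area A_ann = π/4 × (11.8² − 5.55²) = 85.17 in^2
On retraction the pressure acts on the annular area (bore minus rod).
F = P × A_ann

F ≈ 72000 lbf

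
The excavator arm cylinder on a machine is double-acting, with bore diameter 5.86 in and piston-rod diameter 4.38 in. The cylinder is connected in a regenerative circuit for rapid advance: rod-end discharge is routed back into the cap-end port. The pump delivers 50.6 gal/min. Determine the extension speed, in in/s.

v ≈ 12.9 in/s

In regeneration the rod-end outflow joins the pump flow into the cap end, so the net volume the pump must supply per unit advance equals the rod cross-section area.
Rod cross-section A_rod = π/4 × (4.38 in)² = 15.07 in^2
v = Q_pump / A_rod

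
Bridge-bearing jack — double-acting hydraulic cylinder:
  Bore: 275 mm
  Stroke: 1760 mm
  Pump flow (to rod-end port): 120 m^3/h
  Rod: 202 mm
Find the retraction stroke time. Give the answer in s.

t ≈ 1.44 s

Rod-side annular area A_ann = π/4 × (275² − 202²) = 27350 mm^2
Swept volume V = A × L; t = V / Q = A·L / Q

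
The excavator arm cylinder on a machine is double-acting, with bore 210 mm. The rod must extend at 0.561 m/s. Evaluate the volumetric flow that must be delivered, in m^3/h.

Q ≈ 70.0 m^3/h

Cap-side area A_cap = π/4 × (210 mm)² = 34640 mm^2
Q = A × v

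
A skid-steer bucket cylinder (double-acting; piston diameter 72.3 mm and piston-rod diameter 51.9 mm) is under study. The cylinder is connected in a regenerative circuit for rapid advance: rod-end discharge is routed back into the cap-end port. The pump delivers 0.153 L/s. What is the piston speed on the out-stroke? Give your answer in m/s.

In regeneration the rod-end outflow joins the pump flow into the cap end, so the net volume the pump must supply per unit advance equals the rod cross-section area.
Rod cross-section A_rod = π/4 × (51.9 mm)² = 2116 mm^2
v = Q_pump / A_rod

v ≈ 0.0723 m/s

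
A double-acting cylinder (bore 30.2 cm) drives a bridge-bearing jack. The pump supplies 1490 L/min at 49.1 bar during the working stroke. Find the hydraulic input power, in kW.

Hydraulic power = P × Q

W ≈ 122 kW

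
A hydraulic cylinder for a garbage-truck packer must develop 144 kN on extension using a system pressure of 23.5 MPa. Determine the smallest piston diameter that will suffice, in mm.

D ≈ 88.3 mm

Extension force acts on the full piston face: F = P × (π/4)D².
D = √(4F / (πP)) = √(4 × 144 kN / (π × 23.5 MPa))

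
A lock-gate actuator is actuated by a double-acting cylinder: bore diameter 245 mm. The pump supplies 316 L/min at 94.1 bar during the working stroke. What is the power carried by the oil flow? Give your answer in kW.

W ≈ 49.6 kW

Hydraulic power = P × Q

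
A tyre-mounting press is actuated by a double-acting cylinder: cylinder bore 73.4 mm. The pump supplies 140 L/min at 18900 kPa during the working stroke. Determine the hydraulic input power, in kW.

W ≈ 44.1 kW

Hydraulic power = P × Q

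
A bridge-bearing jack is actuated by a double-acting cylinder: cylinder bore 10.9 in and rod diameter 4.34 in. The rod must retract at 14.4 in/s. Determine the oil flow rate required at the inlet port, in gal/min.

Q ≈ 294 gal/min

Rod-side annular area A_ann = π/4 × (10.9² − 4.34²) = 78.52 in^2
Q = A × v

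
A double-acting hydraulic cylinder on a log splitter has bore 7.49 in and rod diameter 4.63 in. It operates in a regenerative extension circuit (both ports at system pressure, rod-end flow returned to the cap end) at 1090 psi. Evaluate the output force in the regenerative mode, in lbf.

With equal pressure on both faces, forces on the annular region cancel; the net push is pressure × rod cross-section.
Rod cross-section A_rod = π/4 × (4.63 in)² = 16.84 in^2
F = P × A_rod

F ≈ 18400 lbf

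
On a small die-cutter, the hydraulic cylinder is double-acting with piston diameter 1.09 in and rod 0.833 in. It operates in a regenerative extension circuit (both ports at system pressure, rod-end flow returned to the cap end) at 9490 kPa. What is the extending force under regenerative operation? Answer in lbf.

F ≈ 750 lbf

With equal pressure on both faces, forces on the annular region cancel; the net push is pressure × rod cross-section.
Rod cross-section A_rod = π/4 × (0.833 in)² = 0.5450 in^2
F = P × A_rod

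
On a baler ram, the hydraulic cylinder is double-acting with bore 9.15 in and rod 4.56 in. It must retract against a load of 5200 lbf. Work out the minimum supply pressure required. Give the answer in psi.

Rod-side annular area A_ann = π/4 × (9.15² − 4.56²) = 49.42 in^2
Retraction: pressure acts on the annular area.
P = F / A = 5200 lbf / A

P ≈ 105 psi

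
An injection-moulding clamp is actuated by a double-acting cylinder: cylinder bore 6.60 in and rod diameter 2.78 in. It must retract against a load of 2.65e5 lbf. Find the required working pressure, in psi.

P ≈ 9420 psi

Rod-side annular area A_ann = π/4 × (6.60² − 2.78²) = 28.14 in^2
Retraction: pressure acts on the annular area.
P = F / A = 2.65e5 lbf / A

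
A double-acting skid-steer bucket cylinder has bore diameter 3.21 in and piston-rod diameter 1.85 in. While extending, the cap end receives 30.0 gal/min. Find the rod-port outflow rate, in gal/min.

Cap-side area A_cap = π/4 × (3.21 in)² = 8.093 in^2
Rod-side annular area A_ann = π/4 × (3.21² − 1.85²) = 5.405 in^2
Piston speed v = Q_in/A_cap; rod-end outflow Q_out = v × A_ann = Q_in × A_ann/A_cap.

Q_out ≈ 20.0 gal/min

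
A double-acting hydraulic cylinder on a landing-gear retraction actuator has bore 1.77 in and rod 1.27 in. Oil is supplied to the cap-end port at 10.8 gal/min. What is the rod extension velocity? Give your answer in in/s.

Cap-side area A_cap = π/4 × (1.77 in)² = 2.461 in^2
v = Q / A

v ≈ 16.9 in/s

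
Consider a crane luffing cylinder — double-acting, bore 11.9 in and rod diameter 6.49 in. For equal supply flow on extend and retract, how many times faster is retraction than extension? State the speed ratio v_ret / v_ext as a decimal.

Cap-side area A_cap = π/4 × (11.9 in)² = 111.2 in^2
Rod-side annular area A_ann = π/4 × (11.9² − 6.49²) = 78.14 in^2
For equal Q, v ∝ 1/A, so v_ret/v_ext = A_cap/A_ann.

v_ret/v_ext ≈ 1.42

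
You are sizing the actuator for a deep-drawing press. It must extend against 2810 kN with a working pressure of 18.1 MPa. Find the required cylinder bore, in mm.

Extension force acts on the full piston face: F = P × (π/4)D².
D = √(4F / (πP)) = √(4 × 2810 kN / (π × 18.1 MPa))

D ≈ 445 mm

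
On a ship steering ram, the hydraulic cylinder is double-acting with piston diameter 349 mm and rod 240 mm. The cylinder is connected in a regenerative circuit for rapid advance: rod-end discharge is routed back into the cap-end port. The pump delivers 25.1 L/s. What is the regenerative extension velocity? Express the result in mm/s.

v ≈ 555 mm/s

In regeneration the rod-end outflow joins the pump flow into the cap end, so the net volume the pump must supply per unit advance equals the rod cross-section area.
Rod cross-section A_rod = π/4 × (240 mm)² = 45240 mm^2
v = Q_pump / A_rod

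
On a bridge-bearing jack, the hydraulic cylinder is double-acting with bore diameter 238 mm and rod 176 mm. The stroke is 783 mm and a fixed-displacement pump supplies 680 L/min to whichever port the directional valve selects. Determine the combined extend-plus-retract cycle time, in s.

Cap-side area A_cap = π/4 × (238 mm)² = 44490 mm^2
Rod-side annular area A_ann = π/4 × (238² − 176²) = 20160 mm^2
t_ext = A_cap·L/Q = 3.074 s
t_ret = A_ann·L/Q = 1.393 s
t_cycle = t_ext + t_ret

t ≈ 4.47 s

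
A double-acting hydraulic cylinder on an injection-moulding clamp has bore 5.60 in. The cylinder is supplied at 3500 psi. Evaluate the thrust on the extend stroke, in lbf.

F ≈ 86200 lbf

Cap-side area A_cap = π/4 × (5.60 in)² = 24.63 in^2
F = P × A_cap = 3500 psi × A_cap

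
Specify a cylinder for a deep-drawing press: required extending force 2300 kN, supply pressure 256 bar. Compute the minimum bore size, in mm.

Extension force acts on the full piston face: F = P × (π/4)D².
D = √(4F / (πP)) = √(4 × 2300 kN / (π × 256 bar))

D ≈ 338 mm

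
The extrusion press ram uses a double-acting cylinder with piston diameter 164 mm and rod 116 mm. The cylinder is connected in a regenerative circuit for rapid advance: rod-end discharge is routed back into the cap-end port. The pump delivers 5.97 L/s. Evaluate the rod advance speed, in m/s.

v ≈ 0.565 m/s

In regeneration the rod-end outflow joins the pump flow into the cap end, so the net volume the pump must supply per unit advance equals the rod cross-section area.
Rod cross-section A_rod = π/4 × (116 mm)² = 10570 mm^2
v = Q_pump / A_rod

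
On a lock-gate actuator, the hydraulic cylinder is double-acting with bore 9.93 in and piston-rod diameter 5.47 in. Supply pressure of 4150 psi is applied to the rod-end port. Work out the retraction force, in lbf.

Rod-side annular area A_ann = π/4 × (9.93² − 5.47²) = 53.94 in^2
On retraction the pressure acts on the annular area (bore minus rod).
F = P × A_ann

F ≈ 2.24e5 lbf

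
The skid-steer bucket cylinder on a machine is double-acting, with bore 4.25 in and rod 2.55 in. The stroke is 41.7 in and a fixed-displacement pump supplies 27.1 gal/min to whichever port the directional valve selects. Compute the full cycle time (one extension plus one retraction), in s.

Cap-side area A_cap = π/4 × (4.25 in)² = 14.19 in^2
Rod-side annular area A_ann = π/4 × (4.25² − 2.55²) = 9.079 in^2
t_ext = A_cap·L/Q = 5.670 s
t_ret = A_ann·L/Q = 3.629 s
t_cycle = t_ext + t_ret

t ≈ 9.30 s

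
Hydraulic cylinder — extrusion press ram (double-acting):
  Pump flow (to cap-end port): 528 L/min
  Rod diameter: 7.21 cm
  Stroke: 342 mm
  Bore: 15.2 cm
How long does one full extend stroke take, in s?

t ≈ 0.705 s

Cap-side area A_cap = π/4 × (15.2 cm)² = 181.5 cm^2
Swept volume V = A × L; t = V / Q = A·L / Q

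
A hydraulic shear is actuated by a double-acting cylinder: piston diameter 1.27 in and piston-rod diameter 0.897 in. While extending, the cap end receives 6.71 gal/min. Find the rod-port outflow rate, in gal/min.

Q_out ≈ 3.36 gal/min

Cap-side area A_cap = π/4 × (1.27 in)² = 1.267 in^2
Rod-side annular area A_ann = π/4 × (1.27² − 0.897²) = 0.6348 in^2
Piston speed v = Q_in/A_cap; rod-end outflow Q_out = v × A_ann = Q_in × A_ann/A_cap.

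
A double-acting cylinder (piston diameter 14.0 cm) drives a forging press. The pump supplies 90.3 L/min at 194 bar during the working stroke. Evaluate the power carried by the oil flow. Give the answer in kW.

Hydraulic power = P × Q

W ≈ 29.2 kW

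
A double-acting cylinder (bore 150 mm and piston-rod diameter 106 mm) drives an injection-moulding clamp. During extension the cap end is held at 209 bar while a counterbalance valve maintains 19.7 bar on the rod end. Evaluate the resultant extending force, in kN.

Cap-side area A_cap = π/4 × (150 mm)² = 17670 mm^2
Rod-side annular area A_ann = π/4 × (150² − 106²) = 8847 mm^2
Net thrust = P_cap·A_cap − P_rod·A_ann = 369.3 kN − 17.43 kN

F ≈ 352 kN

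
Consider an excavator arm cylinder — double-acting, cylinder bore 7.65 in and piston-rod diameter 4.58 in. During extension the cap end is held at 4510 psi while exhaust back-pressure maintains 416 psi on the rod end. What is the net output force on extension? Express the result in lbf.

F ≈ 1.95e5 lbf

Cap-side area A_cap = π/4 × (7.65 in)² = 45.96 in^2
Rod-side annular area A_ann = π/4 × (7.65² − 4.58²) = 29.49 in^2
Net thrust = P_cap·A_cap − P_rod·A_ann = 2.073e5 lbf − 12270 lbf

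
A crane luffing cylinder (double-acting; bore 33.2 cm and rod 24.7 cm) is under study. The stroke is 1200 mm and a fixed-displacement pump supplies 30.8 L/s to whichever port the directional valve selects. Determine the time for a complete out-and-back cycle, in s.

Cap-side area A_cap = π/4 × (33.2 cm)² = 865.7 cm^2
Rod-side annular area A_ann = π/4 × (33.2² − 24.7²) = 386.5 cm^2
t_ext = A_cap·L/Q = 3.373 s
t_ret = A_ann·L/Q = 1.506 s
t_cycle = t_ext + t_ret

t ≈ 4.88 s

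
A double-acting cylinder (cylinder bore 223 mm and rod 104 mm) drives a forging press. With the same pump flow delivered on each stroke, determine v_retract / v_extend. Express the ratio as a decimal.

v_ret/v_ext ≈ 1.28

Cap-side area A_cap = π/4 × (223 mm)² = 39060 mm^2
Rod-side annular area A_ann = π/4 × (223² − 104²) = 30560 mm^2
For equal Q, v ∝ 1/A, so v_ret/v_ext = A_cap/A_ann.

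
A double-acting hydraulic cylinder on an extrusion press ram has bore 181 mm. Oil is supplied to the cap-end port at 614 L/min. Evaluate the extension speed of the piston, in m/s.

Cap-side area A_cap = π/4 × (181 mm)² = 25730 mm^2
v = Q / A

v ≈ 0.398 m/s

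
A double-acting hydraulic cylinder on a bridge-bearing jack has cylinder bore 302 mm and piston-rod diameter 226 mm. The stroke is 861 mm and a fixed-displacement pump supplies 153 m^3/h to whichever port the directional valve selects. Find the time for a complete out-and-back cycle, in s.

Cap-side area A_cap = π/4 × (302 mm)² = 71630 mm^2
Rod-side annular area A_ann = π/4 × (302² − 226²) = 31520 mm^2
t_ext = A_cap·L/Q = 1.451 s
t_ret = A_ann·L/Q = 0.6385 s
t_cycle = t_ext + t_ret

t ≈ 2.09 s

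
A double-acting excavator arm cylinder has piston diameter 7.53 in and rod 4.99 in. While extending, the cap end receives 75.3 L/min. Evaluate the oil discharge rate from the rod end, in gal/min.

Cap-side area A_cap = π/4 × (7.53 in)² = 44.53 in^2
Rod-side annular area A_ann = π/4 × (7.53² − 4.99²) = 24.98 in^2
Piston speed v = Q_in/A_cap; rod-end outflow Q_out = v × A_ann = Q_in × A_ann/A_cap.

Q_out ≈ 11.2 gal/min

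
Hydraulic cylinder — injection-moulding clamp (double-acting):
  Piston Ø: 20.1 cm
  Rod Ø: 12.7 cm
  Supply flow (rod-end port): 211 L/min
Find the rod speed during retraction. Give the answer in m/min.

Rod-side annular area A_ann = π/4 × (20.1² − 12.7²) = 190.6 cm^2
Flow into the rod-end port fills the annular volume.
v = Q / A

v ≈ 11.1 m/min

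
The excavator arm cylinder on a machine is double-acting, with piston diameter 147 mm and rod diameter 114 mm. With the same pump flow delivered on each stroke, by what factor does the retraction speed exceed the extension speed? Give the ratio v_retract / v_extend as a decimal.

Cap-side area A_cap = π/4 × (147 mm)² = 16970 mm^2
Rod-side annular area A_ann = π/4 × (147² − 114²) = 6765 mm^2
For equal Q, v ∝ 1/A, so v_ret/v_ext = A_cap/A_ann.

v_ret/v_ext ≈ 2.51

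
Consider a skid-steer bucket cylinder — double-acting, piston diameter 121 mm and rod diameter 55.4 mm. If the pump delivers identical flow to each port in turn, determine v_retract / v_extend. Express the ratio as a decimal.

v_ret/v_ext ≈ 1.27

Cap-side area A_cap = π/4 × (121 mm)² = 11500 mm^2
Rod-side annular area A_ann = π/4 × (121² − 55.4²) = 9089 mm^2
For equal Q, v ∝ 1/A, so v_ret/v_ext = A_cap/A_ann.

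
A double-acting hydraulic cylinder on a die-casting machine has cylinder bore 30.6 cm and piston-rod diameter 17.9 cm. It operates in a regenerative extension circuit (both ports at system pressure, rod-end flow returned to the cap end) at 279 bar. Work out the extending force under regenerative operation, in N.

F ≈ 7.02e5 N

With equal pressure on both faces, forces on the annular region cancel; the net push is pressure × rod cross-section.
Rod cross-section A_rod = π/4 × (17.9 cm)² = 251.6 cm^2
F = P × A_rod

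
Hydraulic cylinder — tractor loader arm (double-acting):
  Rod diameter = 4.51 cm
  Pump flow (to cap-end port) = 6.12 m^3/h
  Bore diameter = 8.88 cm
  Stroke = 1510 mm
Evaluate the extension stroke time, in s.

Cap-side area A_cap = π/4 × (8.88 cm)² = 61.93 cm^2
Swept volume V = A × L; t = V / Q = A·L / Q

t ≈ 5.50 s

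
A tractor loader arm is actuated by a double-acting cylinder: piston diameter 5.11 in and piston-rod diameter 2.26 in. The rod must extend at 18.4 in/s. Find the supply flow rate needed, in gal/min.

Q ≈ 98.0 gal/min

Cap-side area A_cap = π/4 × (5.11 in)² = 20.51 in^2
Q = A × v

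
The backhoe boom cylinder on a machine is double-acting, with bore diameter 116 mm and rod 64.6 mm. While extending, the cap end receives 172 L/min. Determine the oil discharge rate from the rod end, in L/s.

Cap-side area A_cap = π/4 × (116 mm)² = 10570 mm^2
Rod-side annular area A_ann = π/4 × (116² − 64.6²) = 7291 mm^2
Piston speed v = Q_in/A_cap; rod-end outflow Q_out = v × A_ann = Q_in × A_ann/A_cap.

Q_out ≈ 1.98 L/s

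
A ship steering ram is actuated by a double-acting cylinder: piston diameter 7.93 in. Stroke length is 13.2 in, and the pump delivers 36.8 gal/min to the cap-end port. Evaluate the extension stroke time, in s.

Cap-side area A_cap = π/4 × (7.93 in)² = 49.39 in^2
Swept volume V = A × L; t = V / Q = A·L / Q

t ≈ 4.60 s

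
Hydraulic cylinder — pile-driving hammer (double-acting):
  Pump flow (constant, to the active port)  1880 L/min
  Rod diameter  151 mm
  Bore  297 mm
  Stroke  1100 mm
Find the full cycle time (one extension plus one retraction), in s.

t ≈ 4.24 s

Cap-side area A_cap = π/4 × (297 mm)² = 69280 mm^2
Rod-side annular area A_ann = π/4 × (297² − 151²) = 51370 mm^2
t_ext = A_cap·L/Q = 2.432 s
t_ret = A_ann·L/Q = 1.803 s
t_cycle = t_ext + t_ret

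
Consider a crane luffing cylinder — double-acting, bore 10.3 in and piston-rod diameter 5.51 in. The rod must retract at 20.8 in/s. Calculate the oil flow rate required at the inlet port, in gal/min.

Rod-side annular area A_ann = π/4 × (10.3² − 5.51²) = 59.48 in^2
Q = A × v

Q ≈ 321 gal/min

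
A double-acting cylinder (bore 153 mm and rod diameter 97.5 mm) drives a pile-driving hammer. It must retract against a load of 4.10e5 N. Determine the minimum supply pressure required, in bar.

Rod-side annular area A_ann = π/4 × (153² − 97.5²) = 10920 mm^2
Retraction: pressure acts on the annular area.
P = F / A = 4.10e5 N / A

P ≈ 375 bar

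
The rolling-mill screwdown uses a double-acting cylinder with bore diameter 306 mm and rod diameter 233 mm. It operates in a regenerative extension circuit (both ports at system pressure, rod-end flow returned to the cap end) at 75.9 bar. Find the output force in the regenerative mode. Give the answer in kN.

With equal pressure on both faces, forces on the annular region cancel; the net push is pressure × rod cross-section.
Rod cross-section A_rod = π/4 × (233 mm)² = 42640 mm^2
F = P × A_rod

F ≈ 324 kN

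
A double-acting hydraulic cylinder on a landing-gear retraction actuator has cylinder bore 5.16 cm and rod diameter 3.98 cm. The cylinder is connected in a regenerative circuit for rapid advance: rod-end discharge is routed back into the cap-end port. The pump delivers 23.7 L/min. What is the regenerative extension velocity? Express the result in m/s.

v ≈ 0.317 m/s

In regeneration the rod-end outflow joins the pump flow into the cap end, so the net volume the pump must supply per unit advance equals the rod cross-section area.
Rod cross-section A_rod = π/4 × (3.98 cm)² = 12.44 cm^2
v = Q_pump / A_rod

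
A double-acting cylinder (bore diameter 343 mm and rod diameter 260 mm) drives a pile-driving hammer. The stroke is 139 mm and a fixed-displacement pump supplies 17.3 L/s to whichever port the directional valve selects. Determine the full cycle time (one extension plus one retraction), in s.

Cap-side area A_cap = π/4 × (343 mm)² = 92400 mm^2
Rod-side annular area A_ann = π/4 × (343² − 260²) = 39310 mm^2
t_ext = A_cap·L/Q = 0.7424 s
t_ret = A_ann·L/Q = 0.3158 s
t_cycle = t_ext + t_ret

t ≈ 1.06 s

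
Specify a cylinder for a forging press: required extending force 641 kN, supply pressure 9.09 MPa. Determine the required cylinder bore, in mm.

Extension force acts on the full piston face: F = P × (π/4)D².
D = √(4F / (πP)) = √(4 × 641 kN / (π × 9.09 MPa))

D ≈ 300 mm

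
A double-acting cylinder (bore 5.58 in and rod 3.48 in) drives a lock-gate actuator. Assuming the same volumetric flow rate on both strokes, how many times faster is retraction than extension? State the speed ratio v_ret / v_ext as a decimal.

v_ret/v_ext ≈ 1.64

Cap-side area A_cap = π/4 × (5.58 in)² = 24.45 in^2
Rod-side annular area A_ann = π/4 × (5.58² − 3.48²) = 14.94 in^2
For equal Q, v ∝ 1/A, so v_ret/v_ext = A_cap/A_ann.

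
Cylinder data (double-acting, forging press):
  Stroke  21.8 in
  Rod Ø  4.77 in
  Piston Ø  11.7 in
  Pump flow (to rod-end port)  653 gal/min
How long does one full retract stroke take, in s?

Rod-side annular area A_ann = π/4 × (11.7² − 4.77²) = 89.64 in^2
Swept volume V = A × L; t = V / Q = A·L / Q

t ≈ 0.777 s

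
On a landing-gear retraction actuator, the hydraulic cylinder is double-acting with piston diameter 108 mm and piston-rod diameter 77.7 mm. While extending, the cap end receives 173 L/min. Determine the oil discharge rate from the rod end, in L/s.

Q_out ≈ 1.39 L/s

Cap-side area A_cap = π/4 × (108 mm)² = 9161 mm^2
Rod-side annular area A_ann = π/4 × (108² − 77.7²) = 4419 mm^2
Piston speed v = Q_in/A_cap; rod-end outflow Q_out = v × A_ann = Q_in × A_ann/A_cap.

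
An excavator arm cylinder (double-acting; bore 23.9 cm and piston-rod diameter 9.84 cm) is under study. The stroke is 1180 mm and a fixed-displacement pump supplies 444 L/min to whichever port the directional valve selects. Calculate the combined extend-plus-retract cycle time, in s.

t ≈ 13.1 s

Cap-side area A_cap = π/4 × (23.9 cm)² = 448.6 cm^2
Rod-side annular area A_ann = π/4 × (23.9² − 9.84²) = 372.6 cm^2
t_ext = A_cap·L/Q = 7.154 s
t_ret = A_ann·L/Q = 5.941 s
t_cycle = t_ext + t_ret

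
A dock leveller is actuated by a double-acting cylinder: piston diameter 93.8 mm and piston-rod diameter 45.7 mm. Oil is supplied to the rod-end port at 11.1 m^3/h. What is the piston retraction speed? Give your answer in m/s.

v ≈ 0.585 m/s

Rod-side annular area A_ann = π/4 × (93.8² − 45.7²) = 5270 mm^2
Flow into the rod-end port fills the annular volume.
v = Q / A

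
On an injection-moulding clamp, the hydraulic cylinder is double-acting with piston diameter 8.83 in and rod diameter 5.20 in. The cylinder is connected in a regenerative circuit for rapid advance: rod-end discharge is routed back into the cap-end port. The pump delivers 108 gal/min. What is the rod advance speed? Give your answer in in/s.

In regeneration the rod-end outflow joins the pump flow into the cap end, so the net volume the pump must supply per unit advance equals the rod cross-section area.
Rod cross-section A_rod = π/4 × (5.20 in)² = 21.24 in^2
v = Q_pump / A_rod

v ≈ 19.6 in/s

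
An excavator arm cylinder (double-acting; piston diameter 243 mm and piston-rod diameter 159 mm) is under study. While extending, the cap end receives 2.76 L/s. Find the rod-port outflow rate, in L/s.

Q_out ≈ 1.58 L/s

Cap-side area A_cap = π/4 × (243 mm)² = 46380 mm^2
Rod-side annular area A_ann = π/4 × (243² − 159²) = 26520 mm^2
Piston speed v = Q_in/A_cap; rod-end outflow Q_out = v × A_ann = Q_in × A_ann/A_cap.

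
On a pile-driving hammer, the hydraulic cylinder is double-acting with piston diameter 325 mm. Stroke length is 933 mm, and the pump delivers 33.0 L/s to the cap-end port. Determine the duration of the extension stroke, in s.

Cap-side area A_cap = π/4 × (325 mm)² = 82960 mm^2
Swept volume V = A × L; t = V / Q = A·L / Q

t ≈ 2.35 s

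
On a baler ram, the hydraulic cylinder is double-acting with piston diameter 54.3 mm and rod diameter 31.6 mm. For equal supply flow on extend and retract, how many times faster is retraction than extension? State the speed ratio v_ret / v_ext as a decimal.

v_ret/v_ext ≈ 1.51

Cap-side area A_cap = π/4 × (54.3 mm)² = 2316 mm^2
Rod-side annular area A_ann = π/4 × (54.3² − 31.6²) = 1531 mm^2
For equal Q, v ∝ 1/A, so v_ret/v_ext = A_cap/A_ann.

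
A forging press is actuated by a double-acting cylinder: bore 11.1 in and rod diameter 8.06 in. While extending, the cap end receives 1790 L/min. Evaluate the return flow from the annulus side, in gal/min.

Cap-side area A_cap = π/4 × (11.1 in)² = 96.77 in^2
Rod-side annular area A_ann = π/4 × (11.1² − 8.06²) = 45.75 in^2
Piston speed v = Q_in/A_cap; rod-end outflow Q_out = v × A_ann = Q_in × A_ann/A_cap.

Q_out ≈ 224 gal/min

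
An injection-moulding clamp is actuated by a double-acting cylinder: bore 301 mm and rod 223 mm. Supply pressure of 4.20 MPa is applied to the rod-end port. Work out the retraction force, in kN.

Rod-side annular area A_ann = π/4 × (301² − 223²) = 32100 mm^2
On retraction the pressure acts on the annular area (bore minus rod).
F = P × A_ann

F ≈ 135 kN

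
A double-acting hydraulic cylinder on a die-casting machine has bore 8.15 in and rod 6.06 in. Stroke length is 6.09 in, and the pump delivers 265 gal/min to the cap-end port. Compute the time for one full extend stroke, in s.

Cap-side area A_cap = π/4 × (8.15 in)² = 52.17 in^2
Swept volume V = A × L; t = V / Q = A·L / Q

t ≈ 0.311 s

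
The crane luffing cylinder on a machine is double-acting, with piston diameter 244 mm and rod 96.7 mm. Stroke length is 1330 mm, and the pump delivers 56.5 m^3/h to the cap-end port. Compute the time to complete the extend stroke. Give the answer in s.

Cap-side area A_cap = π/4 × (244 mm)² = 46760 mm^2
Swept volume V = A × L; t = V / Q = A·L / Q

t ≈ 3.96 s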